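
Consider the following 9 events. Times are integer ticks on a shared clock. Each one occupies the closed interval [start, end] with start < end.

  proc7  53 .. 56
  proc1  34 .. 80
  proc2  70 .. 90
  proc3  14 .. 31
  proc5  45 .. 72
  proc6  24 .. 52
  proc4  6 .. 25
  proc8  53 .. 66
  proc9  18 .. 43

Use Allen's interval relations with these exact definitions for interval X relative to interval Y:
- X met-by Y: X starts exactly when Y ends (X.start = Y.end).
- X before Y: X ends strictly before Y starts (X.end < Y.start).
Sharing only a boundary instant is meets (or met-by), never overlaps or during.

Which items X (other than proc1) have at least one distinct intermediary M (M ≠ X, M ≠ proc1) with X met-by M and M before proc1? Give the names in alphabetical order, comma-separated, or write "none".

none

Target proc1 = [34, 80].
Intermediaries M with M before proc1: proc3, proc4.
Via proc3 — items with X met-by proc3: none.
Via proc4 — items with X met-by proc4: none.
Union: none.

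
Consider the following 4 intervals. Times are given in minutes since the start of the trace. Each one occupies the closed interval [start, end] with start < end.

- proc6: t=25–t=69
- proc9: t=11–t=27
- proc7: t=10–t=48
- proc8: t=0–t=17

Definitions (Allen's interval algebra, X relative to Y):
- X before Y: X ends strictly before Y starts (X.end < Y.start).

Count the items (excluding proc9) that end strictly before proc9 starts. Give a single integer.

Target proc9 = [t=11, t=27].
proc6 [t=25, t=69] → overlapped-by → no.
proc7 [t=10, t=48] → contains → no.
proc8 [t=0, t=17] → overlaps → no.
Total: 0.

0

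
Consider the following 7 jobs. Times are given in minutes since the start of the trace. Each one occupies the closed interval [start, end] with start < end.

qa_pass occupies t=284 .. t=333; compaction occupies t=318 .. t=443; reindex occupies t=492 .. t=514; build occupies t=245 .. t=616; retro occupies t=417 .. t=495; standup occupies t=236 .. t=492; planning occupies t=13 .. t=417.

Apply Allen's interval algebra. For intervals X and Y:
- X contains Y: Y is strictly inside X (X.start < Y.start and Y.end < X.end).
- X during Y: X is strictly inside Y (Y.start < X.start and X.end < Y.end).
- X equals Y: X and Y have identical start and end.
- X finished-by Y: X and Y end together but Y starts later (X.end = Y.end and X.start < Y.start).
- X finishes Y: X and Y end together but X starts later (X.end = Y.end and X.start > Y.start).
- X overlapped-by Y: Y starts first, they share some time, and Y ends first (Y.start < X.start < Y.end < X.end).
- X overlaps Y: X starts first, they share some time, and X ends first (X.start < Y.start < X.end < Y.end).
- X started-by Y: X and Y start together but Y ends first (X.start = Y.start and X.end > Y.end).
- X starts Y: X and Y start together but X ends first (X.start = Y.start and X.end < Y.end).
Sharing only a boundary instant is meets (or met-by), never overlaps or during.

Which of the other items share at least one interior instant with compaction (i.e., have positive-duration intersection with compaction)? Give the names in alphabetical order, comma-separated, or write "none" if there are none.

build, planning, qa_pass, retro, standup

Target compaction = [t=318, t=443].
build [t=245, t=616] → contains → yes.
planning [t=13, t=417] → overlaps → yes.
qa_pass [t=284, t=333] → overlaps → yes.
reindex [t=492, t=514] → after → no.
retro [t=417, t=495] → overlapped-by → yes.
standup [t=236, t=492] → contains → yes.
Result: build, planning, qa_pass, retro, standup.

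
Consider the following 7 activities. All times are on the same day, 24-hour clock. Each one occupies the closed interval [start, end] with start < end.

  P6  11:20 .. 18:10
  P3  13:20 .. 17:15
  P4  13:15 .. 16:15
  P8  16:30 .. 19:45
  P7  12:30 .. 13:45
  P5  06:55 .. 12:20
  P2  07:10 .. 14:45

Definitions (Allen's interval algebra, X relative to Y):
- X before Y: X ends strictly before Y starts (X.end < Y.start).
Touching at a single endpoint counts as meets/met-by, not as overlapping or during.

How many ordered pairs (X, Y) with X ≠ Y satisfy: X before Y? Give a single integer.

Checking all 42 ordered pairs for relation 'before'; matching pairs in alphabetical order:
(P2, P8): P2 before P8 ✓
(P4, P8): P4 before P8 ✓
(P5, P3): P5 before P3 ✓
(P5, P4): P5 before P4 ✓
(P5, P7): P5 before P7 ✓
(P5, P8): P5 before P8 ✓
(P7, P8): P7 before P8 ✓
Count: 7.

7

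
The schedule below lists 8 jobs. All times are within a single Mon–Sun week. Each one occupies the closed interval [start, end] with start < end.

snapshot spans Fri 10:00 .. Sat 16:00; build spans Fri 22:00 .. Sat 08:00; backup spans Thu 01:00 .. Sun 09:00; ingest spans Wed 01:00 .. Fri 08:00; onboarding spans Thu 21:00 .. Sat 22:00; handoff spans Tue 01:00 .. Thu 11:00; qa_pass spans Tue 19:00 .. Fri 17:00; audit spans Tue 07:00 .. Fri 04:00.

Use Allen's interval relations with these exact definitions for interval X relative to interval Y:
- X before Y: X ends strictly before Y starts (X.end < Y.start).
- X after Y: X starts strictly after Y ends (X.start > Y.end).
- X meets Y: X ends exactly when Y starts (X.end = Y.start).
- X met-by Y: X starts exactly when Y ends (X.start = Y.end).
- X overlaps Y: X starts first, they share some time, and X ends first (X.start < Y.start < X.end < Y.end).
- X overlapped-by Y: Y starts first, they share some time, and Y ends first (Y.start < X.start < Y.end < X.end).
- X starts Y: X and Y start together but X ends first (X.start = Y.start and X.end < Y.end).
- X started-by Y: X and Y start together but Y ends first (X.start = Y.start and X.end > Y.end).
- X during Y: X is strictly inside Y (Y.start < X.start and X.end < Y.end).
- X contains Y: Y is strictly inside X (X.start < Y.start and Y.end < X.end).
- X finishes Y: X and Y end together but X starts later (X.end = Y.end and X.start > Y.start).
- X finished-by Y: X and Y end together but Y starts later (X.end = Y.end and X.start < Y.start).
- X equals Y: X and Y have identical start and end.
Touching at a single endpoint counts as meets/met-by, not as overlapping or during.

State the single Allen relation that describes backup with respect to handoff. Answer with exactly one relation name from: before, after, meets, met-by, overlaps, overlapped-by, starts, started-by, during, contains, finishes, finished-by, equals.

overlapped-by

backup = [Thu 01:00, Sun 09:00]; handoff = [Tue 01:00, Thu 11:00].
Compare endpoints: backup.start > handoff.start, backup.start < handoff.end, backup.end > handoff.start, backup.end > handoff.end.
That pattern is 'overlapped-by'.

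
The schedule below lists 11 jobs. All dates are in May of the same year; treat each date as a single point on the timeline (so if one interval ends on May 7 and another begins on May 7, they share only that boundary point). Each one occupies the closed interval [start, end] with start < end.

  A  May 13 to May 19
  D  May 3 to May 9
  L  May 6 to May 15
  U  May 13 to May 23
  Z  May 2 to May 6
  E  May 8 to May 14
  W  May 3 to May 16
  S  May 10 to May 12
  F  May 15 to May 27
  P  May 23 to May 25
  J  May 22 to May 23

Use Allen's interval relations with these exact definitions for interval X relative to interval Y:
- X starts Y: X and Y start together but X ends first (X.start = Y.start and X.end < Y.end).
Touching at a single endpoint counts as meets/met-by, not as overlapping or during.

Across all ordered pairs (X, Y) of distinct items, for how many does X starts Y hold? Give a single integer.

Checking all 110 ordered pairs for relation 'starts'; matching pairs in alphabetical order:
(A, U): A starts U ✓
(D, W): D starts W ✓
Count: 2.

2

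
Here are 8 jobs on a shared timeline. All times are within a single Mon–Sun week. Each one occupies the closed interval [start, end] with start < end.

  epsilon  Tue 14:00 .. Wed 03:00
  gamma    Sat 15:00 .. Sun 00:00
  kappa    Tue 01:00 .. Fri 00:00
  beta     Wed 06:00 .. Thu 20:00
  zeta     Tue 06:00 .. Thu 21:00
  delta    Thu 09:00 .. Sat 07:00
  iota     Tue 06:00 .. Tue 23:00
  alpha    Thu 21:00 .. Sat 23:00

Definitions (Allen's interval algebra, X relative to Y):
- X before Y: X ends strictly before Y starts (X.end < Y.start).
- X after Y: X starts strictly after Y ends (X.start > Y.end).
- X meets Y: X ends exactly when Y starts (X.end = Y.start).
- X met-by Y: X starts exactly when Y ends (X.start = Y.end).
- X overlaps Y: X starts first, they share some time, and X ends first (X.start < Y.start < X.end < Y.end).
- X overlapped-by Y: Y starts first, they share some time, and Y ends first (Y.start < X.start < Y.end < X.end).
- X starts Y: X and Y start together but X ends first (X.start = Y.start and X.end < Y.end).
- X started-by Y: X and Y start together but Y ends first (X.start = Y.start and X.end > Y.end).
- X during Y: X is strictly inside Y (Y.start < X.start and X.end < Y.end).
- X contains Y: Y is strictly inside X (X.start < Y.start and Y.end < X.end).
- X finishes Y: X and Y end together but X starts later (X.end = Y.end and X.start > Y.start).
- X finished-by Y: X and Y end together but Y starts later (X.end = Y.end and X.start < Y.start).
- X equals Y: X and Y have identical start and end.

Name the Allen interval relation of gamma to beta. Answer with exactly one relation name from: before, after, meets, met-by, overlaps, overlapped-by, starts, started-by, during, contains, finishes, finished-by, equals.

after

gamma = [Sat 15:00, Sun 00:00]; beta = [Wed 06:00, Thu 20:00].
Compare endpoints: gamma.start > beta.start, gamma.start > beta.end, gamma.end > beta.start, gamma.end > beta.end.
That pattern is 'after'.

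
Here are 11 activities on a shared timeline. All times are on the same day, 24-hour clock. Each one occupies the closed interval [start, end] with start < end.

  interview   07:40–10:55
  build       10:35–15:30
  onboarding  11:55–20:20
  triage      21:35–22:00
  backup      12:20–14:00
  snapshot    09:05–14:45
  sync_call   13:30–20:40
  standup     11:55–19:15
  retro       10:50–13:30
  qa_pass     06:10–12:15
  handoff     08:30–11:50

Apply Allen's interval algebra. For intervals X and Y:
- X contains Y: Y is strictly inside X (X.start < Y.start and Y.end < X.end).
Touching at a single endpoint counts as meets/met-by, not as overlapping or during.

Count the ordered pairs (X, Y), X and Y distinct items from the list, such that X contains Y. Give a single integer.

8

Checking all 110 ordered pairs for relation 'contains'; matching pairs in alphabetical order:
(build, backup): build contains backup ✓
(build, retro): build contains retro ✓
(onboarding, backup): onboarding contains backup ✓
(qa_pass, handoff): qa_pass contains handoff ✓
(qa_pass, interview): qa_pass contains interview ✓
(snapshot, backup): snapshot contains backup ✓
(snapshot, retro): snapshot contains retro ✓
(standup, backup): standup contains backup ✓
Count: 8.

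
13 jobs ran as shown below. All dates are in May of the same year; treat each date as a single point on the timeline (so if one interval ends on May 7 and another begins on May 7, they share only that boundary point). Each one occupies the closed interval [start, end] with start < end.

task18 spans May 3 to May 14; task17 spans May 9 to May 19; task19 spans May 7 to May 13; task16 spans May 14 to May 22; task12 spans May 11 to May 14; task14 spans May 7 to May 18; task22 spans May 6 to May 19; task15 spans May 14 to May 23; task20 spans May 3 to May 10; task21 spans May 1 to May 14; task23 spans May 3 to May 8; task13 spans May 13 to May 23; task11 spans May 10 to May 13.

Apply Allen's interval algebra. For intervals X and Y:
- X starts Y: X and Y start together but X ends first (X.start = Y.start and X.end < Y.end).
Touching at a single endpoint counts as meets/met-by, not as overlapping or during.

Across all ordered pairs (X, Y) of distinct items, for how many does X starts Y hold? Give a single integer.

5

Checking all 156 ordered pairs for relation 'starts'; matching pairs in alphabetical order:
(task16, task15): task16 starts task15 ✓
(task19, task14): task19 starts task14 ✓
(task20, task18): task20 starts task18 ✓
(task23, task18): task23 starts task18 ✓
(task23, task20): task23 starts task20 ✓
Count: 5.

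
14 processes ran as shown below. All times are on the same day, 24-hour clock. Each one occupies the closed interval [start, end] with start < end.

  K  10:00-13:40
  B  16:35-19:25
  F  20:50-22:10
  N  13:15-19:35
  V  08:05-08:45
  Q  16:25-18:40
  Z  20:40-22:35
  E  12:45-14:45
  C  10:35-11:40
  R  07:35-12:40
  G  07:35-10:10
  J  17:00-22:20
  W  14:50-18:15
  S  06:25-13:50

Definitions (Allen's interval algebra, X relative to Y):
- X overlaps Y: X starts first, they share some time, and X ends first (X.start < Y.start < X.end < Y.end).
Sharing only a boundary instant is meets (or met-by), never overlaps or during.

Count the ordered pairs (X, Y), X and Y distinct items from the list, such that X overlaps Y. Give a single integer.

15

Checking all 182 ordered pairs for relation 'overlaps'; matching pairs in alphabetical order:
(B, J): B overlaps J ✓
(E, N): E overlaps N ✓
(G, K): G overlaps K ✓
(J, Z): J overlaps Z ✓
(K, E): K overlaps E ✓
(K, N): K overlaps N ✓
(N, J): N overlaps J ✓
(Q, B): Q overlaps B ✓
(Q, J): Q overlaps J ✓
(R, K): R overlaps K ✓
(S, E): S overlaps E ✓
(S, N): S overlaps N ✓
(W, B): W overlaps B ✓
(W, J): W overlaps J ✓
(W, Q): W overlaps Q ✓
Count: 15.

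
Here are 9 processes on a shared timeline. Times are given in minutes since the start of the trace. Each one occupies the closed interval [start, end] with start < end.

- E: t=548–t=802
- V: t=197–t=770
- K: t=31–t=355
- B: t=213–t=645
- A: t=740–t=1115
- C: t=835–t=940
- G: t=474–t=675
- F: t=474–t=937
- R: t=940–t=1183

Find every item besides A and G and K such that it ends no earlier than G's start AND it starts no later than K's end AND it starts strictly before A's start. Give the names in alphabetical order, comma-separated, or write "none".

Conditions: its end is no earlier than G's start (X.end >= t=474) AND its start is no later than K's end (X.start <= t=355) AND its start is strictly before A's start (X.start < t=740).
B: end t=645 >= t=474? ✓; start t=213 <= t=355? ✓; start t=213 < t=740? ✓ → yes.
C: end t=940 >= t=474? ✓; start t=835 <= t=355? ✗; start t=835 < t=740? ✗ → no.
E: end t=802 >= t=474? ✓; start t=548 <= t=355? ✗; start t=548 < t=740? ✓ → no.
F: end t=937 >= t=474? ✓; start t=474 <= t=355? ✗; start t=474 < t=740? ✓ → no.
R: end t=1183 >= t=474? ✓; start t=940 <= t=355? ✗; start t=940 < t=740? ✗ → no.
V: end t=770 >= t=474? ✓; start t=197 <= t=355? ✓; start t=197 < t=740? ✓ → yes.
Result: B, V.

B, V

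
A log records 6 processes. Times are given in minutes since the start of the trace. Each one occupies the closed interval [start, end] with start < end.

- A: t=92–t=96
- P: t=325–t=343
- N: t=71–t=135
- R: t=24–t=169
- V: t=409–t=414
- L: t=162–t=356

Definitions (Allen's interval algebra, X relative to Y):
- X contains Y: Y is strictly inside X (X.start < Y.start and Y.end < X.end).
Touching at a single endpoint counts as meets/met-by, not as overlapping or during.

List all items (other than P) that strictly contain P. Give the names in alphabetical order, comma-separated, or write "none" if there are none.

L

Target P = [t=325, t=343].
A [t=92, t=96] → before → no.
L [t=162, t=356] → contains → yes.
N [t=71, t=135] → before → no.
R [t=24, t=169] → before → no.
V [t=409, t=414] → after → no.
Result: L.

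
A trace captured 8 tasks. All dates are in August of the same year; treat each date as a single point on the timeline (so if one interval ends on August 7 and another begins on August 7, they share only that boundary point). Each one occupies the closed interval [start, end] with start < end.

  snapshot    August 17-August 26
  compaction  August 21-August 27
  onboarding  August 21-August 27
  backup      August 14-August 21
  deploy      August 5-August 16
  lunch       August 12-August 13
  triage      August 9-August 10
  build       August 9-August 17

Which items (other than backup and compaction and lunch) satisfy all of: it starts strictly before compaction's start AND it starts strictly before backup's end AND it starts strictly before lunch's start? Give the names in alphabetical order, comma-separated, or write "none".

build, deploy, triage

Conditions: its start is strictly before compaction's start (X.start < August 21) AND its start is strictly before backup's end (X.start < August 21) AND its start is strictly before lunch's start (X.start < August 12).
build: start August 9 < August 21? ✓; start August 9 < August 21? ✓; start August 9 < August 12? ✓ → yes.
deploy: start August 5 < August 21? ✓; start August 5 < August 21? ✓; start August 5 < August 12? ✓ → yes.
onboarding: start August 21 < August 21? ✗; start August 21 < August 21? ✗; start August 21 < August 12? ✗ → no.
snapshot: start August 17 < August 21? ✓; start August 17 < August 21? ✓; start August 17 < August 12? ✗ → no.
triage: start August 9 < August 21? ✓; start August 9 < August 21? ✓; start August 9 < August 12? ✓ → yes.
Result: build, deploy, triage.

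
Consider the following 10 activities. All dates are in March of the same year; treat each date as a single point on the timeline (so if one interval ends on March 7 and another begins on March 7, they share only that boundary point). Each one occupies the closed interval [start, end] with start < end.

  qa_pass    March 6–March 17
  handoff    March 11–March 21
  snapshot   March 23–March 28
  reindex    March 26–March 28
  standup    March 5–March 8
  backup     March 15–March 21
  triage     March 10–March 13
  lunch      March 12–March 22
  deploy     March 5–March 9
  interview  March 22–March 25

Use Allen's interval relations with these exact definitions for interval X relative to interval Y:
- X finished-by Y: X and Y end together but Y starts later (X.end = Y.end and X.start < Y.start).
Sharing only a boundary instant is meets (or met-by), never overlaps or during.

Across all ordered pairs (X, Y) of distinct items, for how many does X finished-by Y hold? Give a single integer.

Checking all 90 ordered pairs for relation 'finished-by'; matching pairs in alphabetical order:
(handoff, backup): handoff finished-by backup ✓
(snapshot, reindex): snapshot finished-by reindex ✓
Count: 2.

2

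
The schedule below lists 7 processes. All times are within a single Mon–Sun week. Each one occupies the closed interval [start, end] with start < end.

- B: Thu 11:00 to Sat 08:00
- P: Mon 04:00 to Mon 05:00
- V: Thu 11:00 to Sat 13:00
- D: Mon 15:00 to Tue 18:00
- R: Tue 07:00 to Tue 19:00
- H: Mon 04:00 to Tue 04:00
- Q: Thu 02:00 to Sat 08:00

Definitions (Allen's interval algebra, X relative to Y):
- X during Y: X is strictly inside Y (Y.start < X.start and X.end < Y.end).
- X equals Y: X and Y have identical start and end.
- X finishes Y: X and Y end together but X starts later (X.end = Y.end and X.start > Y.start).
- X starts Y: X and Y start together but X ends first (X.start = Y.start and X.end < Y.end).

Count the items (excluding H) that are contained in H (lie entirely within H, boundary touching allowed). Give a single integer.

Target H = [Mon 04:00, Tue 04:00].
B [Thu 11:00, Sat 08:00] → after → no.
D [Mon 15:00, Tue 18:00] → overlapped-by → no.
P [Mon 04:00, Mon 05:00] → starts → counts.
Q [Thu 02:00, Sat 08:00] → after → no.
R [Tue 07:00, Tue 19:00] → after → no.
V [Thu 11:00, Sat 13:00] → after → no.
Total: 1.

1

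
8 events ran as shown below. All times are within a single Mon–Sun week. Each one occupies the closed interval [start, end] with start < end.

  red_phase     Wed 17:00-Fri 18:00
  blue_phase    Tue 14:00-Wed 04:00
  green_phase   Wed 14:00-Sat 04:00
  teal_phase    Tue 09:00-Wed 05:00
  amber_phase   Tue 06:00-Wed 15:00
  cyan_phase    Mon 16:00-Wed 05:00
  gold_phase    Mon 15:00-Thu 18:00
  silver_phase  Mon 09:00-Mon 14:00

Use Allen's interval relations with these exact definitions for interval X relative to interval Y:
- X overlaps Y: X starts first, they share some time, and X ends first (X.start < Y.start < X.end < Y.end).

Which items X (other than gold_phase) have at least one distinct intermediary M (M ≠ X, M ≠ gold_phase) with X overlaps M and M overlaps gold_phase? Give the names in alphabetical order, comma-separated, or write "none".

none

Target gold_phase = [Mon 15:00, Thu 18:00].
Intermediaries M with M overlaps gold_phase: none.
Union: none.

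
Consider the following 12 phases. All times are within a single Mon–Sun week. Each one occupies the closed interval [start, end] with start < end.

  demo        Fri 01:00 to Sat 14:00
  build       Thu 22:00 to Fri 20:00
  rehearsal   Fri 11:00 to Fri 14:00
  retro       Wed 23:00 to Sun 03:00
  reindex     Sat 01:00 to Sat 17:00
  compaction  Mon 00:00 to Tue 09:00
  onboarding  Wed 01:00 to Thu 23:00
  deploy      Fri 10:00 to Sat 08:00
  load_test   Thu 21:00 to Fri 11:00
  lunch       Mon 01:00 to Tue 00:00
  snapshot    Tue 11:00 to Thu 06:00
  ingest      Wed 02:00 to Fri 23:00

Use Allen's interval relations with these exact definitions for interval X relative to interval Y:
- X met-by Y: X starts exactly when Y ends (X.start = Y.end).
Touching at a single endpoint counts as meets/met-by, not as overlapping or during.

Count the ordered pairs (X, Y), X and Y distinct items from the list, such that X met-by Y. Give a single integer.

Checking all 132 ordered pairs for relation 'met-by'; matching pairs in alphabetical order:
(rehearsal, load_test): rehearsal met-by load_test ✓
Count: 1.

1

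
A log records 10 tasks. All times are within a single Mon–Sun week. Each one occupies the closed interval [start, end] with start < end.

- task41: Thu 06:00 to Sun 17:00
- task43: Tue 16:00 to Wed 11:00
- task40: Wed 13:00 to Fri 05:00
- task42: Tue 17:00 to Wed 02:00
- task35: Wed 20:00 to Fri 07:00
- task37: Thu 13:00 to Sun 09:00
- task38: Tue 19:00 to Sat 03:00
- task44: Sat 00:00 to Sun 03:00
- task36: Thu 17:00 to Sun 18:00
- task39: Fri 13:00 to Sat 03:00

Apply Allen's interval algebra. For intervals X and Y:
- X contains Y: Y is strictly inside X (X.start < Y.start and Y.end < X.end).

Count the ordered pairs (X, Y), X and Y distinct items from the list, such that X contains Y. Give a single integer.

Checking all 90 ordered pairs for relation 'contains'; matching pairs in alphabetical order:
(task36, task39): task36 contains task39 ✓
(task36, task44): task36 contains task44 ✓
(task37, task39): task37 contains task39 ✓
(task37, task44): task37 contains task44 ✓
(task38, task35): task38 contains task35 ✓
(task38, task40): task38 contains task40 ✓
(task41, task37): task41 contains task37 ✓
(task41, task39): task41 contains task39 ✓
(task41, task44): task41 contains task44 ✓
(task43, task42): task43 contains task42 ✓
Count: 10.

10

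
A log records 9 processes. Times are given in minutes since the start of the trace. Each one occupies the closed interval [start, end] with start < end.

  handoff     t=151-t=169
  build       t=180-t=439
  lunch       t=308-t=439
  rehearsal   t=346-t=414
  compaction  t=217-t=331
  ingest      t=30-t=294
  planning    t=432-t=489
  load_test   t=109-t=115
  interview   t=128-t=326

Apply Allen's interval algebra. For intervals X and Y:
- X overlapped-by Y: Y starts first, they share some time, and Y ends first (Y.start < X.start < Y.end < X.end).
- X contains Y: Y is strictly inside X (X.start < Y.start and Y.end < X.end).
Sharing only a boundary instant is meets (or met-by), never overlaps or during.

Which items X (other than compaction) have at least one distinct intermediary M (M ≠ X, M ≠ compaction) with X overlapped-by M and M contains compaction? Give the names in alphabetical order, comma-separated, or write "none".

Target compaction = [t=217, t=331].
Intermediaries M with M contains compaction: build.
Via build — items with X overlapped-by build: planning.
Union: planning.

planning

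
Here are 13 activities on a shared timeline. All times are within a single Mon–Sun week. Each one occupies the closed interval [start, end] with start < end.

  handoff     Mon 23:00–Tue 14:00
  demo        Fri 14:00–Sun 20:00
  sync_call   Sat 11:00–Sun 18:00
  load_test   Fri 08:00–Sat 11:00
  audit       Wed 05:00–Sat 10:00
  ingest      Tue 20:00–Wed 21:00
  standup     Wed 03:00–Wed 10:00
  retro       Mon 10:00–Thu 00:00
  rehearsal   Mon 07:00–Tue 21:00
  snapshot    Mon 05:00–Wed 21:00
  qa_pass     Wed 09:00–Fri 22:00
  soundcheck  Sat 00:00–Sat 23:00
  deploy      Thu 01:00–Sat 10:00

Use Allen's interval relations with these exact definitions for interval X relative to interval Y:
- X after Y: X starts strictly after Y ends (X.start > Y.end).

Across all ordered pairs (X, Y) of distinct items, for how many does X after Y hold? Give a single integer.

41

Checking all 156 ordered pairs for relation 'after'; matching pairs in alphabetical order:
(audit, handoff): audit after handoff ✓
(audit, rehearsal): audit after rehearsal ✓
(demo, handoff): demo after handoff ✓
(demo, ingest): demo after ingest ✓
(demo, rehearsal): demo after rehearsal ✓
(demo, retro): demo after retro ✓
(demo, snapshot): demo after snapshot ✓
(demo, standup): demo after standup ✓
(deploy, handoff): deploy after handoff ✓
(deploy, ingest): deploy after ingest ✓
(deploy, rehearsal): deploy after rehearsal ✓
(deploy, retro): deploy after retro ✓
(deploy, snapshot): deploy after snapshot ✓
(deploy, standup): deploy after standup ✓
(ingest, handoff): ingest after handoff ✓
(load_test, handoff): load_test after handoff ✓
(load_test, ingest): load_test after ingest ✓
(load_test, rehearsal): load_test after rehearsal ✓
(load_test, retro): load_test after retro ✓
(load_test, snapshot): load_test after snapshot ✓
(load_test, standup): load_test after standup ✓
(qa_pass, handoff): qa_pass after handoff ✓
(qa_pass, rehearsal): qa_pass after rehearsal ✓
(soundcheck, handoff): soundcheck after handoff ✓
... plus 17 further pairs not listed.
Count: 41.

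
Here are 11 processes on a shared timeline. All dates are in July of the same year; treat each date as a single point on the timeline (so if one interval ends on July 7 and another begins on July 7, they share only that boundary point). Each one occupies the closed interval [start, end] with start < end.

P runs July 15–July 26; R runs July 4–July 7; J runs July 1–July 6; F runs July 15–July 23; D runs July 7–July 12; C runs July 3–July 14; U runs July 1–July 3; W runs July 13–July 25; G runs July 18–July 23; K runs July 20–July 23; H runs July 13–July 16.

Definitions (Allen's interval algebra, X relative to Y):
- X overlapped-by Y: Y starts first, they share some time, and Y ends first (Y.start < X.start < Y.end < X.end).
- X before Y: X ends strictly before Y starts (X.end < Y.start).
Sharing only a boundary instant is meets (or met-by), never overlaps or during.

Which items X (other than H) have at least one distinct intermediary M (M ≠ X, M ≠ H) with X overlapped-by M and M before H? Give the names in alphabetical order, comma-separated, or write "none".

C, R

Target H = [July 13, July 16].
Intermediaries M with M before H: D, J, R, U.
Via D — items with X overlapped-by D: none.
Via J — items with X overlapped-by J: C, R.
Via R — items with X overlapped-by R: none.
Via U — items with X overlapped-by U: none.
Union: C, R.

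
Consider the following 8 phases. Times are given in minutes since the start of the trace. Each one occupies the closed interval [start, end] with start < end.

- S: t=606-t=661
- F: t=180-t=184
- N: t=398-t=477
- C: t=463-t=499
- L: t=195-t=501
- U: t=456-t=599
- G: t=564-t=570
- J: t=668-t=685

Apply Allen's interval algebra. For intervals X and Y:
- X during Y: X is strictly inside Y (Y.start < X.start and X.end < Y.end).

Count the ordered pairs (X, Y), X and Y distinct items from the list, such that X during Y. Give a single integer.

4

Checking all 56 ordered pairs for relation 'during'; matching pairs in alphabetical order:
(C, L): C during L ✓
(C, U): C during U ✓
(G, U): G during U ✓
(N, L): N during L ✓
Count: 4.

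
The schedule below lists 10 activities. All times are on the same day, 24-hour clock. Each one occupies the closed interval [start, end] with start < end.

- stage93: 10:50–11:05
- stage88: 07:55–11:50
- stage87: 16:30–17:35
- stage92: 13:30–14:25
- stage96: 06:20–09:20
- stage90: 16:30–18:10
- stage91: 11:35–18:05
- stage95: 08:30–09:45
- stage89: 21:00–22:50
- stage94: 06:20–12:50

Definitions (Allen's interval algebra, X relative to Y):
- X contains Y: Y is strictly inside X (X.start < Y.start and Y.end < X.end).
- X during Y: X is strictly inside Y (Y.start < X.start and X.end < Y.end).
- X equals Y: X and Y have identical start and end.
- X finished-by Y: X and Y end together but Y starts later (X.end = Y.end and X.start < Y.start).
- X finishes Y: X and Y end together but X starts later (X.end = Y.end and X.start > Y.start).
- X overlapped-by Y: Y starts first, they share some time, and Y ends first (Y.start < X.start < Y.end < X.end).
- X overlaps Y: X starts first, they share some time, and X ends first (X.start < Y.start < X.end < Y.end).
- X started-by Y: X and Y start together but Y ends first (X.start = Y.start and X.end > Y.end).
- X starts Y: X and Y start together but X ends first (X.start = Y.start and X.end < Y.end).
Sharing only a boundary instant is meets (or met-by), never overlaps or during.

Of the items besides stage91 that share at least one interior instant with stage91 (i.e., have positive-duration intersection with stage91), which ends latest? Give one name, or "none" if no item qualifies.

Target stage91 = [11:35, 18:05].
stage87 [16:30, 17:35] → during → candidate.
stage88 [07:55, 11:50] → overlaps → candidate.
stage89 [21:00, 22:50] → after → excluded.
stage90 [16:30, 18:10] → overlapped-by → candidate.
stage92 [13:30, 14:25] → during → candidate.
stage93 [10:50, 11:05] → before → excluded.
stage94 [06:20, 12:50] → overlaps → candidate.
stage95 [08:30, 09:45] → before → excluded.
stage96 [06:20, 09:20] → before → excluded.
Among candidates, latest end is 18:10 → stage90.

stage90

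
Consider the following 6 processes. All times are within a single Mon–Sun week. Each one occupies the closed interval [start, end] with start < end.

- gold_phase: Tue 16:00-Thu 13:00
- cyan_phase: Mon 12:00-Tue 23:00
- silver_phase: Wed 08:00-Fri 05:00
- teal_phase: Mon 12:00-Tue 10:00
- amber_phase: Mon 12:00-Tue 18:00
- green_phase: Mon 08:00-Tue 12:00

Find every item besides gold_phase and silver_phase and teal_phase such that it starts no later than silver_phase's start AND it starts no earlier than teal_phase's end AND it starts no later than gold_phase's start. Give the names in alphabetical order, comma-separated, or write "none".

none

Conditions: its start is no later than silver_phase's start (X.start <= Wed 08:00) AND its start is no earlier than teal_phase's end (X.start >= Tue 10:00) AND its start is no later than gold_phase's start (X.start <= Tue 16:00).
amber_phase: start Mon 12:00 <= Wed 08:00? ✓; start Mon 12:00 >= Tue 10:00? ✗; start Mon 12:00 <= Tue 16:00? ✓ → no.
cyan_phase: start Mon 12:00 <= Wed 08:00? ✓; start Mon 12:00 >= Tue 10:00? ✗; start Mon 12:00 <= Tue 16:00? ✓ → no.
green_phase: start Mon 08:00 <= Wed 08:00? ✓; start Mon 08:00 >= Tue 10:00? ✗; start Mon 08:00 <= Tue 16:00? ✓ → no.
Result: none.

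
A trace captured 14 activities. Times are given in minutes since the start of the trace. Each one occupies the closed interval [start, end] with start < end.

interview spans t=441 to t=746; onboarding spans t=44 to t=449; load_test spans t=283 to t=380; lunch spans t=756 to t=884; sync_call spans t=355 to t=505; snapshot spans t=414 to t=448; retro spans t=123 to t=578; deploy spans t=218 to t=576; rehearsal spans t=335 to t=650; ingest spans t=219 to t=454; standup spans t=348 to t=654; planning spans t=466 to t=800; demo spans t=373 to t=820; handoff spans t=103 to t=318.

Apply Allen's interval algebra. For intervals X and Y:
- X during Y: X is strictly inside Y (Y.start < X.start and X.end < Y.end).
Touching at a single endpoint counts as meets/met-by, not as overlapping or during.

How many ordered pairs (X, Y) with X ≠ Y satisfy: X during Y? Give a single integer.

Checking all 182 ordered pairs for relation 'during'; matching pairs in alphabetical order:
(deploy, retro): deploy during retro ✓
(handoff, onboarding): handoff during onboarding ✓
(ingest, deploy): ingest during deploy ✓
(ingest, retro): ingest during retro ✓
(interview, demo): interview during demo ✓
(load_test, deploy): load_test during deploy ✓
(load_test, ingest): load_test during ingest ✓
(load_test, onboarding): load_test during onboarding ✓
(load_test, retro): load_test during retro ✓
(planning, demo): planning during demo ✓
(snapshot, demo): snapshot during demo ✓
(snapshot, deploy): snapshot during deploy ✓
(snapshot, ingest): snapshot during ingest ✓
(snapshot, onboarding): snapshot during onboarding ✓
(snapshot, rehearsal): snapshot during rehearsal ✓
(snapshot, retro): snapshot during retro ✓
(snapshot, standup): snapshot during standup ✓
(snapshot, sync_call): snapshot during sync_call ✓
(sync_call, deploy): sync_call during deploy ✓
(sync_call, rehearsal): sync_call during rehearsal ✓
(sync_call, retro): sync_call during retro ✓
(sync_call, standup): sync_call during standup ✓
Count: 22.

22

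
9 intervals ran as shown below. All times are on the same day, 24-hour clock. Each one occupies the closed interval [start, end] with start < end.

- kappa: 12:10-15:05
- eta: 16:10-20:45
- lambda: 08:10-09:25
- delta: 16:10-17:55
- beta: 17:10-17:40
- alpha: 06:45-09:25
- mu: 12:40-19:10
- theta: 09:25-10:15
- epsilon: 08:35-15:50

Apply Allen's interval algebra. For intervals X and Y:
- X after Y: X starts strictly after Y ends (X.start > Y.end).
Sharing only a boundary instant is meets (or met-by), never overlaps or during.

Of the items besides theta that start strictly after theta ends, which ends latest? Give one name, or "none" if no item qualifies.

eta

Target theta = [09:25, 10:15].
alpha [06:45, 09:25] → meets → excluded.
beta [17:10, 17:40] → after → candidate.
delta [16:10, 17:55] → after → candidate.
epsilon [08:35, 15:50] → contains → excluded.
eta [16:10, 20:45] → after → candidate.
kappa [12:10, 15:05] → after → candidate.
lambda [08:10, 09:25] → meets → excluded.
mu [12:40, 19:10] → after → candidate.
Among candidates, latest end is 20:45 → eta.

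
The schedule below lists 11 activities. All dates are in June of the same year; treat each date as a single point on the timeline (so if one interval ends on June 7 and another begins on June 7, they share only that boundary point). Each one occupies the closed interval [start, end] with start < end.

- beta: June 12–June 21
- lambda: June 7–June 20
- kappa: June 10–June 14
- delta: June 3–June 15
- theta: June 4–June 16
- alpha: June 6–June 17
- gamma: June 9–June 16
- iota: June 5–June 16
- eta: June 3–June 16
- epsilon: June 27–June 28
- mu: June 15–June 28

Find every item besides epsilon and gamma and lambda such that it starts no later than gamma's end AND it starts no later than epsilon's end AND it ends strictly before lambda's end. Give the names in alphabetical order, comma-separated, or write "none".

alpha, delta, eta, iota, kappa, theta

Conditions: its start is no later than gamma's end (X.start <= June 16) AND its start is no later than epsilon's end (X.start <= June 28) AND its end is strictly before lambda's end (X.end < June 20).
alpha: start June 6 <= June 16? ✓; start June 6 <= June 28? ✓; end June 17 < June 20? ✓ → yes.
beta: start June 12 <= June 16? ✓; start June 12 <= June 28? ✓; end June 21 < June 20? ✗ → no.
delta: start June 3 <= June 16? ✓; start June 3 <= June 28? ✓; end June 15 < June 20? ✓ → yes.
eta: start June 3 <= June 16? ✓; start June 3 <= June 28? ✓; end June 16 < June 20? ✓ → yes.
iota: start June 5 <= June 16? ✓; start June 5 <= June 28? ✓; end June 16 < June 20? ✓ → yes.
kappa: start June 10 <= June 16? ✓; start June 10 <= June 28? ✓; end June 14 < June 20? ✓ → yes.
mu: start June 15 <= June 16? ✓; start June 15 <= June 28? ✓; end June 28 < June 20? ✗ → no.
theta: start June 4 <= June 16? ✓; start June 4 <= June 28? ✓; end June 16 < June 20? ✓ → yes.
Result: alpha, delta, eta, iota, kappa, theta.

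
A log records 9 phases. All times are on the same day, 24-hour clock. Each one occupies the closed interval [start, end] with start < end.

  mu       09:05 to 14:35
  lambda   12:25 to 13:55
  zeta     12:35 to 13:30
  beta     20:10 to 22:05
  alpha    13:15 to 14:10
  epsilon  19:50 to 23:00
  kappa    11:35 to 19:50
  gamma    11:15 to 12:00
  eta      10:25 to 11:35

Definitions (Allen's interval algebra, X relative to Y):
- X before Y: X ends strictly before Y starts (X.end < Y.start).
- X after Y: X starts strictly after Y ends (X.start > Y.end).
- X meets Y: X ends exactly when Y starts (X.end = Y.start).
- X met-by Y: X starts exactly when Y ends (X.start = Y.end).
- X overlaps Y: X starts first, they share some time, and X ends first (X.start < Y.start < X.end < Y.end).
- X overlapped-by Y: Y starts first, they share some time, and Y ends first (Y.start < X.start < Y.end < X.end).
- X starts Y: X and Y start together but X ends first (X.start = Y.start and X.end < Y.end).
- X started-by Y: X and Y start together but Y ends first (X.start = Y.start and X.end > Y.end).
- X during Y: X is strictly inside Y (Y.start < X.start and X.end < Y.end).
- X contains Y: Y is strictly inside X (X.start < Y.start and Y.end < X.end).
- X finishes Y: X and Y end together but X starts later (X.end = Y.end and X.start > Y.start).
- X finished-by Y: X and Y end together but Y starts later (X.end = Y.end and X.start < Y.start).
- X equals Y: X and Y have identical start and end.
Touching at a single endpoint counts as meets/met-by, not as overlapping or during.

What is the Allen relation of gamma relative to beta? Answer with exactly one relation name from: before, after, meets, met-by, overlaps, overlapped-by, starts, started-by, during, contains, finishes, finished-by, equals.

before

gamma = [11:15, 12:00]; beta = [20:10, 22:05].
Compare endpoints: gamma.start < beta.start, gamma.start < beta.end, gamma.end < beta.start, gamma.end < beta.end.
That pattern is 'before'.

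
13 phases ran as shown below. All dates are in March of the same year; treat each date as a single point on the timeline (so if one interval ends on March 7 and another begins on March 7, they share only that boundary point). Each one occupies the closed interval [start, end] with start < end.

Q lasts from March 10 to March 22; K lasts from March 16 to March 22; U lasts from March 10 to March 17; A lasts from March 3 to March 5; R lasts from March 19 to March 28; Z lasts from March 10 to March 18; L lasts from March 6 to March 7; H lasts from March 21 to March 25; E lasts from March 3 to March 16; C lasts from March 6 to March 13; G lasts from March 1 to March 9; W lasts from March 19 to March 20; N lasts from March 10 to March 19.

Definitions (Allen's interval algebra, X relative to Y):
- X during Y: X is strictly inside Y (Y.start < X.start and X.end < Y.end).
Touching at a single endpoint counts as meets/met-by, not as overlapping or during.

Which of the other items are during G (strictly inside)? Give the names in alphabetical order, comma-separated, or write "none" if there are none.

A, L

Target G = [March 1, March 9].
A [March 3, March 5] → during → yes.
C [March 6, March 13] → overlapped-by → no.
E [March 3, March 16] → overlapped-by → no.
H [March 21, March 25] → after → no.
K [March 16, March 22] → after → no.
L [March 6, March 7] → during → yes.
N [March 10, March 19] → after → no.
Q [March 10, March 22] → after → no.
R [March 19, March 28] → after → no.
U [March 10, March 17] → after → no.
W [March 19, March 20] → after → no.
Z [March 10, March 18] → after → no.
Result: A, L.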